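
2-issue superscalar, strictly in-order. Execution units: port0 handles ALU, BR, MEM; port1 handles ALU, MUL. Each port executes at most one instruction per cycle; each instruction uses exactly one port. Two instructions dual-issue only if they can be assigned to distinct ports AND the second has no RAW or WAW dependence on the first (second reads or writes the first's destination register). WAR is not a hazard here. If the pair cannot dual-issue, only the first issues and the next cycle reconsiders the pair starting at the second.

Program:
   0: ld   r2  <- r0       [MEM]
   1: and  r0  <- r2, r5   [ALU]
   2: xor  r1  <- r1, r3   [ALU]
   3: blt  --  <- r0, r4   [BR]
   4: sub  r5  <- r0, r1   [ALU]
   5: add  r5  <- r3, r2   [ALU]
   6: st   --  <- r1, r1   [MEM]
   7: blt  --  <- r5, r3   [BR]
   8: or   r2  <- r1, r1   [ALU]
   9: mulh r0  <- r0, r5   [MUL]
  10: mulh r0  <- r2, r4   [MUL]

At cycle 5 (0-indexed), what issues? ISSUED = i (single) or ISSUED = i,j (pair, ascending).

ISSUED = 9

[0] i0  ld  -- RAW r2
[1] i1/i2  and;xor  -- dual
[2] i3/i4  blt;sub  -- dual
[3] i5/i6  add;st  -- dual
[4] i7/i8  blt;or  -- dual
[5] i9  mulh  -- no-port MUL/MUL
[6] i10  mulh  -- tail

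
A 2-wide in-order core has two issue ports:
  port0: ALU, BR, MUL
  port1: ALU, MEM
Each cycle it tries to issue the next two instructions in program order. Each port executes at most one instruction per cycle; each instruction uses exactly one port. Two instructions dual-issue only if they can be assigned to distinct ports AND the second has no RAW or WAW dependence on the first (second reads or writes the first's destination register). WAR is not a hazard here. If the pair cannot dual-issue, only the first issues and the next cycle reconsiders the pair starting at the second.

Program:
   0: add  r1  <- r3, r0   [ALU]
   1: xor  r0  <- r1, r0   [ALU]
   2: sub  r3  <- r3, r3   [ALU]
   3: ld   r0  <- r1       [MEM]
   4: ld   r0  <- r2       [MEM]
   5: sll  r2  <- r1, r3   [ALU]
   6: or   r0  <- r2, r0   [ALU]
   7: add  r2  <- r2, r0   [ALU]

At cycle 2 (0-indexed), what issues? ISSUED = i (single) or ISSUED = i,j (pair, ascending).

0. add @i0  | RAW r1
1. xor/sub @i1,i2  | pair
2. ld @i3  | no-port MEM/MEM
3. ld/sll @i4,i5  | pair
4. or @i6  | RAW r0
5. add @i7  | tail

ISSUED = 3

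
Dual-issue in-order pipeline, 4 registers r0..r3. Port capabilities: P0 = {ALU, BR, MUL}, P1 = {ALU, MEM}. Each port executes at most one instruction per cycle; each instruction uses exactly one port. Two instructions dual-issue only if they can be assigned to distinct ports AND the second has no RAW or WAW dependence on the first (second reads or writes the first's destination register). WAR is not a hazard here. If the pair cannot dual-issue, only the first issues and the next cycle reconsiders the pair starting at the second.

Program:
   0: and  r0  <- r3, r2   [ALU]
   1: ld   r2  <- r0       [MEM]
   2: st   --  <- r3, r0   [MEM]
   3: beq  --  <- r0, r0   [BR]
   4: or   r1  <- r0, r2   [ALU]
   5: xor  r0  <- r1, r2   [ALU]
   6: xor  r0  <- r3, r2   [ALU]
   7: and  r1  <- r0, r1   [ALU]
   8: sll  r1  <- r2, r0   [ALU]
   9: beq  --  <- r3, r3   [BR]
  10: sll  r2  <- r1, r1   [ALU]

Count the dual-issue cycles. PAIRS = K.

0. and.ALU @i0  | RAW r0
1. ld.MEM @i1  | no-port MEM/MEM
2. st.MEM beq.BR @i2,i3  | dual
3. or.ALU @i4  | RAW r1
4. xor.ALU @i5  | WAW r0
5. xor.ALU @i6  | RAW r0
6. and.ALU @i7  | WAW r1
7. sll.ALU beq.BR @i8,i9  | dual
8. sll.ALU @i10  | tail

PAIRS = 2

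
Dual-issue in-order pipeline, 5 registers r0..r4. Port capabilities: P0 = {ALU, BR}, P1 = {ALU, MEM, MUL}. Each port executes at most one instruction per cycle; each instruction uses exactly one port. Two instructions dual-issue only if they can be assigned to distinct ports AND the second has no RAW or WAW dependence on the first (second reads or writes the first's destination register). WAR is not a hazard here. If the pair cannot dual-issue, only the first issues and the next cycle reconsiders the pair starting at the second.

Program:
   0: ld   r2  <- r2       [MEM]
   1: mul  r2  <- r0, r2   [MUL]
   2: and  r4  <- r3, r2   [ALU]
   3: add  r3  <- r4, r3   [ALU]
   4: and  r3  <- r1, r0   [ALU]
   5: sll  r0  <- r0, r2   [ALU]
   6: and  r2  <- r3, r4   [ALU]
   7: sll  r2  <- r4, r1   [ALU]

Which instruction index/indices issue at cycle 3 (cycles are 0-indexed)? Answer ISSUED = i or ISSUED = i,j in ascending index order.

[0] i0  ld.MEM  -- no-port MEM/MUL
[1] i1  mul.MUL  -- RAW r2
[2] i2  and.ALU  -- RAW r4
[3] i3  add.ALU  -- WAW r3
[4] i4/i5  and.ALU+sll.ALU  -- 2-wide
[5] i6  and.ALU  -- WAW r2
[6] i7  sll.ALU  -- tail

ISSUED = 3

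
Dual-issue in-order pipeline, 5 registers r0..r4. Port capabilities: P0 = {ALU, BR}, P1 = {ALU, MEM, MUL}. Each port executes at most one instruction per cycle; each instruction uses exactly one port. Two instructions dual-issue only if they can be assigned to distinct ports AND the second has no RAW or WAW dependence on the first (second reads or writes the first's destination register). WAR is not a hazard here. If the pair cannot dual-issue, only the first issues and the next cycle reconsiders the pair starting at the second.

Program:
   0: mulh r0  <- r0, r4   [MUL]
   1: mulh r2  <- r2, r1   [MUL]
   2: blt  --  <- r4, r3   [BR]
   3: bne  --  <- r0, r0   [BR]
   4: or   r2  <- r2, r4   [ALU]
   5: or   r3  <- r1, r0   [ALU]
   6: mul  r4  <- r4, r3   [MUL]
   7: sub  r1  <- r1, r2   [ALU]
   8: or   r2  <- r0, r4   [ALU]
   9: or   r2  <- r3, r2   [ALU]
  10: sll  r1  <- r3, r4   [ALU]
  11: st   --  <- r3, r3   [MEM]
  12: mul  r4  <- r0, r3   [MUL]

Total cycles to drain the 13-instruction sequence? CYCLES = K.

  cy0 -> i0 (mulh.MUL) no-port MUL/MUL
  cy1 -> i1&i2 (mulh.MUL/blt.BR) 2-wide
  cy2 -> i3&i4 (bne.BR/or.ALU) 2-wide
  cy3 -> i5 (or.ALU) RAW r3
  cy4 -> i6&i7 (mul.MUL/sub.ALU) 2-wide
  cy5 -> i8 (or.ALU) RAW+WAW r2
  cy6 -> i9&i10 (or.ALU/sll.ALU) 2-wide
  cy7 -> i11 (st.MEM) no-port MEM/MUL
  cy8 -> i12 (mul.MUL) tail

CYCLES = 9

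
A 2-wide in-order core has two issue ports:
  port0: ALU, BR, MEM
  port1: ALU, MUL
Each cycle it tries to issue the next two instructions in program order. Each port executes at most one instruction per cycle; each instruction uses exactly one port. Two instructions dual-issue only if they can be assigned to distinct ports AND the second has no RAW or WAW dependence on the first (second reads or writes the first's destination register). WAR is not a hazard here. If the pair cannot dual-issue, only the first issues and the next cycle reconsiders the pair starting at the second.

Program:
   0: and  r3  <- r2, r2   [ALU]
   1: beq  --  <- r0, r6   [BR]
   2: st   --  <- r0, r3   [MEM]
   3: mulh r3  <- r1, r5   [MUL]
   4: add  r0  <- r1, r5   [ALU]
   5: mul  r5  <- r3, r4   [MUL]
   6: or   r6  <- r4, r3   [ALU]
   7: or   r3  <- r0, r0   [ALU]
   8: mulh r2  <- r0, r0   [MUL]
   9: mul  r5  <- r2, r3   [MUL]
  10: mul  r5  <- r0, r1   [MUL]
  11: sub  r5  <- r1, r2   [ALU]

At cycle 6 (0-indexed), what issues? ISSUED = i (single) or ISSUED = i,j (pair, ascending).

  cy0 -> i0/i1 (and/beq) 2-wide
  cy1 -> i2/i3 (st/mulh) 2-wide
  cy2 -> i4/i5 (add/mul) 2-wide
  cy3 -> i6/i7 (or/or) 2-wide
  cy4 -> i8 (mulh) no-port MUL/MUL
  cy5 -> i9 (mul) no-port MUL/MUL
  cy6 -> i10 (mul) WAW r5
  cy7 -> i11 (sub) tail

ISSUED = 10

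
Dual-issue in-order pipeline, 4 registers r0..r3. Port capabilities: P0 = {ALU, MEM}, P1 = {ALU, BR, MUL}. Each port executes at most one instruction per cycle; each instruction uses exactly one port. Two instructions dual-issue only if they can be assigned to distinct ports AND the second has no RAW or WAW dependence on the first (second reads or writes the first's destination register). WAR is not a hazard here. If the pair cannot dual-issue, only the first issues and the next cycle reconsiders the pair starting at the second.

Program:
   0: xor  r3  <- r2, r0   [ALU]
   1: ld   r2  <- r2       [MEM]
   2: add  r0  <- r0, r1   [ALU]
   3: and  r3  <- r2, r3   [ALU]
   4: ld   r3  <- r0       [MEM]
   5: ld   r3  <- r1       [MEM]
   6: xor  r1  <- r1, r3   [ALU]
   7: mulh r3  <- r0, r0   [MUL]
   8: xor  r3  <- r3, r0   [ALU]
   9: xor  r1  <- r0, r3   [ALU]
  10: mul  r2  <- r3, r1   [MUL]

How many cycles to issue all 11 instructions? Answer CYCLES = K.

  cy0 -> i0/i1 (xor;ld) 2-wide
  cy1 -> i2/i3 (add;and) 2-wide
  cy2 -> i4 (ld) no-port MEM/MEM
  cy3 -> i5 (ld) RAW r3
  cy4 -> i6/i7 (xor;mulh) 2-wide
  cy5 -> i8 (xor) RAW r3
  cy6 -> i9 (xor) RAW r1
  cy7 -> i10 (mul) tail

CYCLES = 8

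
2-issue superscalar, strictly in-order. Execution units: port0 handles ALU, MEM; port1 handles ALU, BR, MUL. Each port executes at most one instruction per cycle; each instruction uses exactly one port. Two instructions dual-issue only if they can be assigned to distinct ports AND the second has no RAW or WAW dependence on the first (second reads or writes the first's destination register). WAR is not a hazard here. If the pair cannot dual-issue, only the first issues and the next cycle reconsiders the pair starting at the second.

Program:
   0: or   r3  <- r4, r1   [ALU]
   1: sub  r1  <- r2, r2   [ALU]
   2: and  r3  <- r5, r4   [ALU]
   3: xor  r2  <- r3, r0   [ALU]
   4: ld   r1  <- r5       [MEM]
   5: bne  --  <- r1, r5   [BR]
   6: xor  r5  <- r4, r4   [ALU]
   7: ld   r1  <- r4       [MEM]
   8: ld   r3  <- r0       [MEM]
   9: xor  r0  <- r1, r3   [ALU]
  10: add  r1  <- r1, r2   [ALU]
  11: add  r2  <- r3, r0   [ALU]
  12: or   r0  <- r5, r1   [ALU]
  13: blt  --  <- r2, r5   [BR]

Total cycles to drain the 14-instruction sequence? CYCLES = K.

[0] i0+i1  or/sub  -- 2-wide
[1] i2  and  -- RAW r3
[2] i3+i4  xor/ld  -- 2-wide
[3] i5+i6  bne/xor  -- 2-wide
[4] i7  ld  -- no-port MEM/MEM
[5] i8  ld  -- RAW r3
[6] i9+i10  xor/add  -- 2-wide
[7] i11+i12  add/or  -- 2-wide
[8] i13  blt  -- tail

CYCLES = 9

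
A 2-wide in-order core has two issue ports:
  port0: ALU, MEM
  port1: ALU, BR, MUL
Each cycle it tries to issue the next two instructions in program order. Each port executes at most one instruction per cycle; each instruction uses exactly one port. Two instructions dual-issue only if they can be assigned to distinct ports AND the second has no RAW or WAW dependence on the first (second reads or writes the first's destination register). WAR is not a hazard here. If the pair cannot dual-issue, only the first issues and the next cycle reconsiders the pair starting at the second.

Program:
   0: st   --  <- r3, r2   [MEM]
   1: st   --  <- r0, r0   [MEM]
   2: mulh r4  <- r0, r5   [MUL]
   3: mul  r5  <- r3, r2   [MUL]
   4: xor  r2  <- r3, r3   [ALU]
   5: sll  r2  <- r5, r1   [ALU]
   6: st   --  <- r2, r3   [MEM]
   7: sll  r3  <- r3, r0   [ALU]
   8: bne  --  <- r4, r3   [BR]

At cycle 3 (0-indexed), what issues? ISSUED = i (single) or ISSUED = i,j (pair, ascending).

t=0 i0:st ; no-port MEM/MEM
t=1 i1/i2:st mulh ; pair
t=2 i3/i4:mul xor ; pair
t=3 i5:sll ; RAW r2
t=4 i6/i7:st sll ; pair
t=5 i8:bne ; tail

ISSUED = 5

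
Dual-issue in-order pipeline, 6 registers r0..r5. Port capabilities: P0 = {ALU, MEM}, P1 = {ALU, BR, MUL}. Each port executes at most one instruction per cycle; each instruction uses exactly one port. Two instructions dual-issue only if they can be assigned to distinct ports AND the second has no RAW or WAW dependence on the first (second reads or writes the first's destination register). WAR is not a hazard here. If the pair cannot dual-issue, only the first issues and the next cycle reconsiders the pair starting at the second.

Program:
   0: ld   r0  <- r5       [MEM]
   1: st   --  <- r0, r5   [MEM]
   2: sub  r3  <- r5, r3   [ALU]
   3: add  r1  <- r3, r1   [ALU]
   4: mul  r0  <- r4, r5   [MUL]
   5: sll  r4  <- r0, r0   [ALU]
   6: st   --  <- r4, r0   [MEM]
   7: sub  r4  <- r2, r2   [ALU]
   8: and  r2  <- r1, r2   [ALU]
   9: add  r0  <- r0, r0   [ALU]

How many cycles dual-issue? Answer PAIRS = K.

t=0 i0:ld ; no-port MEM/MEM
t=1 i1&i2:st;sub ; 2-wide
t=2 i3&i4:add;mul ; 2-wide
t=3 i5:sll ; RAW r4
t=4 i6&i7:st;sub ; 2-wide
t=5 i8&i9:and;add ; 2-wide

PAIRS = 4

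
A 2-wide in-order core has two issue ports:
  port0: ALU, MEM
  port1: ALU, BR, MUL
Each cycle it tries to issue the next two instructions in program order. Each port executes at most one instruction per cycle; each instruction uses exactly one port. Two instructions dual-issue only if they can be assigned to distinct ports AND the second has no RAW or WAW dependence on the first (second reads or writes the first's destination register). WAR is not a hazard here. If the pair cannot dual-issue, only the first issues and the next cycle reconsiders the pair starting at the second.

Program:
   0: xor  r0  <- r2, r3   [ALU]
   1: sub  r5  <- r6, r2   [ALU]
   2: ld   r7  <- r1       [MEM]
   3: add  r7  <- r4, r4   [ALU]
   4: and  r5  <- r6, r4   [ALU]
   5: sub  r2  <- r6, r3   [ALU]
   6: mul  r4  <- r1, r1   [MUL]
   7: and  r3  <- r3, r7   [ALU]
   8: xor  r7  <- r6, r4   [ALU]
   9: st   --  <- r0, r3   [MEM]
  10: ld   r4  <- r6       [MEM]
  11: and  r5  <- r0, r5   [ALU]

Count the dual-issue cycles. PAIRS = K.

#0 head=0: xor/sub i0+i1 dual
#1 head=2: ld i2 WAW r7
#2 head=3: add/and i3+i4 dual
#3 head=5: sub/mul i5+i6 dual
#4 head=7: and/xor i7+i8 dual
#5 head=9: st i9 no-port MEM/MEM
#6 head=10: ld/and i10+i11 dual

PAIRS = 5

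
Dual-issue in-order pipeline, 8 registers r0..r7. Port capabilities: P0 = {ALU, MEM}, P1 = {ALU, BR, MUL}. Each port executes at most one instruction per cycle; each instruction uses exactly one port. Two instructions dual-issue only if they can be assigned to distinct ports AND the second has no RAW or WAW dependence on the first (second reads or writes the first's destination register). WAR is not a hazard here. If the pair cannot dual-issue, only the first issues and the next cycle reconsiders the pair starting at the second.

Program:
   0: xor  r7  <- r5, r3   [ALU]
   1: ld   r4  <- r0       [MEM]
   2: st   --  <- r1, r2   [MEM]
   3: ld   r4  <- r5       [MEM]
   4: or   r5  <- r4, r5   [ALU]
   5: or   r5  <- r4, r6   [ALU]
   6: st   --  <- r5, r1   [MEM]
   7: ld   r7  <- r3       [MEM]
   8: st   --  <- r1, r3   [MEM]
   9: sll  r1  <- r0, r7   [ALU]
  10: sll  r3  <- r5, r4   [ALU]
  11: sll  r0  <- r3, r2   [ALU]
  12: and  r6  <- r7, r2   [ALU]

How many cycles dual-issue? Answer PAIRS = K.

c0: i0+i1 xor.ALU+ld.MEM  pair
c1: i2 st.MEM  no-port MEM/MEM
c2: i3 ld.MEM  RAW r4
c3: i4 or.ALU  WAW r5
c4: i5 or.ALU  RAW r5
c5: i6 st.MEM  no-port MEM/MEM
c6: i7 ld.MEM  no-port MEM/MEM
c7: i8+i9 st.MEM+sll.ALU  pair
c8: i10 sll.ALU  RAW r3
c9: i11+i12 sll.ALU+and.ALU  pair

PAIRS = 3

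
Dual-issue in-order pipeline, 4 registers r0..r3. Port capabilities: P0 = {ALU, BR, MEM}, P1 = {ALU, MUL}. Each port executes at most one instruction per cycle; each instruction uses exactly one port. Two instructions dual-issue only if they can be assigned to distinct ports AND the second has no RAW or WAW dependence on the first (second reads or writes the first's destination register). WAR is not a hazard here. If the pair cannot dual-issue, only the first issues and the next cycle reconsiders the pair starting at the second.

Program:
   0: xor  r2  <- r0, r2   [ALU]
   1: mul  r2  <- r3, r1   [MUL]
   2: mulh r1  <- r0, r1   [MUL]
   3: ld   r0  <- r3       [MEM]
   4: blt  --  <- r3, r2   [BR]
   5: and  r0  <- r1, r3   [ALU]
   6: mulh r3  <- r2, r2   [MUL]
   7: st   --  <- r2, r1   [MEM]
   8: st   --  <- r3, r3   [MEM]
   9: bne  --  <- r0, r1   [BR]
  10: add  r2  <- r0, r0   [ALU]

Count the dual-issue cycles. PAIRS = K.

PAIRS = 4

#0 head=0: xor i0 WAW r2
#1 head=1: mul i1 no-port MUL/MUL
#2 head=2: mulh ld i2,i3 2-wide
#3 head=4: blt and i4,i5 2-wide
#4 head=6: mulh st i6,i7 2-wide
#5 head=8: st i8 no-port MEM/BR
#6 head=9: bne add i9,i10 2-wide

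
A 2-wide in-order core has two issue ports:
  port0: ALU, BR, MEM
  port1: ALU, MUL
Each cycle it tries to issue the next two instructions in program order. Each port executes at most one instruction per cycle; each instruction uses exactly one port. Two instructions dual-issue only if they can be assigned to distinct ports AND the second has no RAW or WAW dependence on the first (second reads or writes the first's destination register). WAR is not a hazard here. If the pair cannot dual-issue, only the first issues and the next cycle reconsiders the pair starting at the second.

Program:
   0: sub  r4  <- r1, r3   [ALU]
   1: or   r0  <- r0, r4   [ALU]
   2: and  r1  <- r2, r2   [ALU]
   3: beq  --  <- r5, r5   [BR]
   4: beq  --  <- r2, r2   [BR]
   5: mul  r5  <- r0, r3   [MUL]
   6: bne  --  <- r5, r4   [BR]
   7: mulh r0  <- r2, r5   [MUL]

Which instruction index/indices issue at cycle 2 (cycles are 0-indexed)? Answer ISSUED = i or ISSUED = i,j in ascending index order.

ISSUED = 3

[0] i0  sub.ALU  -- RAW r4
[1] i1&i2  or.ALU and.ALU  -- 2-wide
[2] i3  beq.BR  -- no-port BR/BR
[3] i4&i5  beq.BR mul.MUL  -- 2-wide
[4] i6&i7  bne.BR mulh.MUL  -- 2-wide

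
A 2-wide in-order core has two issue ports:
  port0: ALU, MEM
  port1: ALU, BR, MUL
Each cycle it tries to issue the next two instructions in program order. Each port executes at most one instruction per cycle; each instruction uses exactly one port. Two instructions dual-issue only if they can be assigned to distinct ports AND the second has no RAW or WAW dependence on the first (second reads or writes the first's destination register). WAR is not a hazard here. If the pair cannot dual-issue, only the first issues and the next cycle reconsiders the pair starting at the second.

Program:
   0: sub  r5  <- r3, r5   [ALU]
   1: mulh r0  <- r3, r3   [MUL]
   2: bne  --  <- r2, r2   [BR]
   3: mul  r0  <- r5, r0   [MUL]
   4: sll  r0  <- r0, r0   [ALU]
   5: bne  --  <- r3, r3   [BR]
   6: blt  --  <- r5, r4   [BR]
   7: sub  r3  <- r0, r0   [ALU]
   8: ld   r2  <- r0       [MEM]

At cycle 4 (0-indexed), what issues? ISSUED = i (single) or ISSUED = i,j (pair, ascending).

  cy0 -> i0,i1 (sub.ALU mulh.MUL) 2-wide
  cy1 -> i2 (bne.BR) no-port BR/MUL
  cy2 -> i3 (mul.MUL) RAW+WAW r0
  cy3 -> i4,i5 (sll.ALU bne.BR) 2-wide
  cy4 -> i6,i7 (blt.BR sub.ALU) 2-wide
  cy5 -> i8 (ld.MEM) tail

ISSUED = 6,7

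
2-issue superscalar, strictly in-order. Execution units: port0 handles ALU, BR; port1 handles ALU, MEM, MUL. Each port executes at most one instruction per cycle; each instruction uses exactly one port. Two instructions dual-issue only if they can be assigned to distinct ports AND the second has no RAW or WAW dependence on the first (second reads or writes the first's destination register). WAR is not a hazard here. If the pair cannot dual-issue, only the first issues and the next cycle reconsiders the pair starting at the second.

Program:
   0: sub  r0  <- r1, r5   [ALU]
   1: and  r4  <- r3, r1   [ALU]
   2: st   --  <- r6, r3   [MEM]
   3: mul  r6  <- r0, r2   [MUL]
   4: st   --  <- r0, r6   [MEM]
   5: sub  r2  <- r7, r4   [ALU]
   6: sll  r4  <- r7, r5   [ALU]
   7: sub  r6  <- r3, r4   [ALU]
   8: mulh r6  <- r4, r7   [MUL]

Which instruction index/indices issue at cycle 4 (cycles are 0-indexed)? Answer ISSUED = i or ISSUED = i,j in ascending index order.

ISSUED = 6

t=0 i0,i1:sub.ALU+and.ALU ; dual
t=1 i2:st.MEM ; no-port MEM/MUL
t=2 i3:mul.MUL ; no-port MUL/MEM
t=3 i4,i5:st.MEM+sub.ALU ; dual
t=4 i6:sll.ALU ; RAW r4
t=5 i7:sub.ALU ; WAW r6
t=6 i8:mulh.MUL ; tail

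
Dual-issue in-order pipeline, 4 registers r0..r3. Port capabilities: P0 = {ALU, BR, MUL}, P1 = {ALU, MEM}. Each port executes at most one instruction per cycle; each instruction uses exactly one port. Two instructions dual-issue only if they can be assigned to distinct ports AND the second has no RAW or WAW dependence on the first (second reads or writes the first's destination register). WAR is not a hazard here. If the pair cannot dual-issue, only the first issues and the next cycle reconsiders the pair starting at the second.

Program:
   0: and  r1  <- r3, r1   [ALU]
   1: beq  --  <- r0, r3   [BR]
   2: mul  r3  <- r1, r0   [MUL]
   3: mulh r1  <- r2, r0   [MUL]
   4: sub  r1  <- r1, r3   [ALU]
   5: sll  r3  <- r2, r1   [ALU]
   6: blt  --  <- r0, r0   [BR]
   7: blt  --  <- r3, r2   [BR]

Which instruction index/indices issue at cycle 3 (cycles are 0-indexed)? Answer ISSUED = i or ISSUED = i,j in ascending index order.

ISSUED = 4

t=0 i0/i1:and.ALU;beq.BR ; pair
t=1 i2:mul.MUL ; no-port MUL/MUL
t=2 i3:mulh.MUL ; RAW+WAW r1
t=3 i4:sub.ALU ; RAW r1
t=4 i5/i6:sll.ALU;blt.BR ; pair
t=5 i7:blt.BR ; tail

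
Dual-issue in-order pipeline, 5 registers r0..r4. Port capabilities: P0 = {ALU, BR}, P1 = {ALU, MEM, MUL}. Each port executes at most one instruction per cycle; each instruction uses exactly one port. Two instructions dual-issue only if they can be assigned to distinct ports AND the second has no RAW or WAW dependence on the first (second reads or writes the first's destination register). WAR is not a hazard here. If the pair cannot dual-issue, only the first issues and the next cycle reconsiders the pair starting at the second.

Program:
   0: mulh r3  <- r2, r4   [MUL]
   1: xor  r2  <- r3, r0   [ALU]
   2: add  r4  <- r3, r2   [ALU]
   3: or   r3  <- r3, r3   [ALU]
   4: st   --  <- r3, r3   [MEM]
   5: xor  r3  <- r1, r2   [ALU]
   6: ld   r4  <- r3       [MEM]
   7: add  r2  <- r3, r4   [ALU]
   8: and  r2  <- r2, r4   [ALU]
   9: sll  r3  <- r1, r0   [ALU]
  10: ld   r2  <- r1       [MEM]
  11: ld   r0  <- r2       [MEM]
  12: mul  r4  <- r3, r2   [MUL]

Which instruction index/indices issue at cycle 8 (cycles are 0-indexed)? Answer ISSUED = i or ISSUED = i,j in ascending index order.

c0: i0 mulh.MUL  RAW r3
c1: i1 xor.ALU  RAW r2
c2: i2/i3 add.ALU;or.ALU  2-wide
c3: i4/i5 st.MEM;xor.ALU  2-wide
c4: i6 ld.MEM  RAW r4
c5: i7 add.ALU  RAW+WAW r2
c6: i8/i9 and.ALU;sll.ALU  2-wide
c7: i10 ld.MEM  no-port MEM/MEM
c8: i11 ld.MEM  no-port MEM/MUL
c9: i12 mul.MUL  tail

ISSUED = 11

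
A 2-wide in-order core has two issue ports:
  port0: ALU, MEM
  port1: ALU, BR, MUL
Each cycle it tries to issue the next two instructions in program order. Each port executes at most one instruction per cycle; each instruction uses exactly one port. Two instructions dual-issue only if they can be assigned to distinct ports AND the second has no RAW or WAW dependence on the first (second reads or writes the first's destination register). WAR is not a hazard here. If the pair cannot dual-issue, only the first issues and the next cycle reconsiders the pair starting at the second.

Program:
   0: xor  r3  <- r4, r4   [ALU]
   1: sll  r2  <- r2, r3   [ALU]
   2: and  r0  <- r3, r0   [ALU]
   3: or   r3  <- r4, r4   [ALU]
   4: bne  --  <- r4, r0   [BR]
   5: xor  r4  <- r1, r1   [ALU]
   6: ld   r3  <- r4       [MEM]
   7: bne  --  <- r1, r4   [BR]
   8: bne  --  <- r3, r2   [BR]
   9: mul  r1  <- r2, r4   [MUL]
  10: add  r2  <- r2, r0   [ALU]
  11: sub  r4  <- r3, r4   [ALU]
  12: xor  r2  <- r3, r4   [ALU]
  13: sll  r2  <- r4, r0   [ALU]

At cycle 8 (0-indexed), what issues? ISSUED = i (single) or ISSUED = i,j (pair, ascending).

  cy0 -> i0 (xor) RAW r3
  cy1 -> i1,i2 (sll/and) 2-wide
  cy2 -> i3,i4 (or/bne) 2-wide
  cy3 -> i5 (xor) RAW r4
  cy4 -> i6,i7 (ld/bne) 2-wide
  cy5 -> i8 (bne) no-port BR/MUL
  cy6 -> i9,i10 (mul/add) 2-wide
  cy7 -> i11 (sub) RAW r4
  cy8 -> i12 (xor) WAW r2
  cy9 -> i13 (sll) tail

ISSUED = 12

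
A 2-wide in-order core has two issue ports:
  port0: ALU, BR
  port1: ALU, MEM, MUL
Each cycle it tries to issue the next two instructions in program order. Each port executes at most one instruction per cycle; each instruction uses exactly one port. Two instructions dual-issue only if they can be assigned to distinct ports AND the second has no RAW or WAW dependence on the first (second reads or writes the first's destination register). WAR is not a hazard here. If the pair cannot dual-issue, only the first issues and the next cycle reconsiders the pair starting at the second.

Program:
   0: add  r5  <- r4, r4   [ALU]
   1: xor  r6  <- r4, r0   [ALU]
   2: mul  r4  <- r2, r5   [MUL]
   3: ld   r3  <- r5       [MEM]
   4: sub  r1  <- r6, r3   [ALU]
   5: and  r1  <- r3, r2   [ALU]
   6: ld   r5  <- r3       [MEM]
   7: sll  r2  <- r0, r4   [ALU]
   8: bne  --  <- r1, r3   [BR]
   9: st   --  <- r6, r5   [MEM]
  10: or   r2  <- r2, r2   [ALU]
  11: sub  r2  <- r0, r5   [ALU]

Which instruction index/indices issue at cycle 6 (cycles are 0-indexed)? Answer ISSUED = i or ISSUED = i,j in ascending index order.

#0 head=0: add.ALU/xor.ALU i0+i1 dual
#1 head=2: mul.MUL i2 no-port MUL/MEM
#2 head=3: ld.MEM i3 RAW r3
#3 head=4: sub.ALU i4 WAW r1
#4 head=5: and.ALU/ld.MEM i5+i6 dual
#5 head=7: sll.ALU/bne.BR i7+i8 dual
#6 head=9: st.MEM/or.ALU i9+i10 dual
#7 head=11: sub.ALU i11 tail

ISSUED = 9,10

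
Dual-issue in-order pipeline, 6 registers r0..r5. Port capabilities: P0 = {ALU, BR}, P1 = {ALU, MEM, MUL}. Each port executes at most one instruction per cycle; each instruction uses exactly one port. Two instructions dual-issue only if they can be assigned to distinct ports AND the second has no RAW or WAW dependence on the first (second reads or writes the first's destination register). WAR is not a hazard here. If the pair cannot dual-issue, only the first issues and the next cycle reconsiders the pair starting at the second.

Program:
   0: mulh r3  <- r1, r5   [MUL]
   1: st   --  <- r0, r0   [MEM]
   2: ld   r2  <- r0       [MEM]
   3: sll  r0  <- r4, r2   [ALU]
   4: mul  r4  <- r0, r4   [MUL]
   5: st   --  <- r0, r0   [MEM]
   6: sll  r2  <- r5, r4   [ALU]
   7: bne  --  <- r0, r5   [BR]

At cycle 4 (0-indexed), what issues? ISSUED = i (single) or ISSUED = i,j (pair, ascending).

[0] i0  mulh.MUL  -- no-port MUL/MEM
[1] i1  st.MEM  -- no-port MEM/MEM
[2] i2  ld.MEM  -- RAW r2
[3] i3  sll.ALU  -- RAW r0
[4] i4  mul.MUL  -- no-port MUL/MEM
[5] i5,i6  st.MEM sll.ALU  -- dual
[6] i7  bne.BR  -- tail

ISSUED = 4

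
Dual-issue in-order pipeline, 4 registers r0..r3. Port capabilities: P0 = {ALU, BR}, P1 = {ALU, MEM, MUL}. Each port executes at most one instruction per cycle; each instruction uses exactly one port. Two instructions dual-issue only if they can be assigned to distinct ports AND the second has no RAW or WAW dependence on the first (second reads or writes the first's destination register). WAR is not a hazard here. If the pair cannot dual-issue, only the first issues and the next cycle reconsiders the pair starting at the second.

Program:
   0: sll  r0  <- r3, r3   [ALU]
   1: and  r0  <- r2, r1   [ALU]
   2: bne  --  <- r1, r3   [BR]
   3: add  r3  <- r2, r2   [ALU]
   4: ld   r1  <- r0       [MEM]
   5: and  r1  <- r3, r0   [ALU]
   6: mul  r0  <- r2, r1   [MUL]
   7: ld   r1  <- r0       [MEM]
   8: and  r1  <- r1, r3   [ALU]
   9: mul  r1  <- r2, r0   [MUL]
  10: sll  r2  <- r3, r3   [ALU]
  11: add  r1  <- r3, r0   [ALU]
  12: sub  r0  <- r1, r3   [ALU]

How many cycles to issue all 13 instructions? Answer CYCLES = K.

0. sll.ALU @i0  | WAW r0
1. and.ALU bne.BR @i1/i2  | pair
2. add.ALU ld.MEM @i3/i4  | pair
3. and.ALU @i5  | RAW r1
4. mul.MUL @i6  | no-port MUL/MEM
5. ld.MEM @i7  | RAW+WAW r1
6. and.ALU @i8  | WAW r1
7. mul.MUL sll.ALU @i9/i10  | pair
8. add.ALU @i11  | RAW r1
9. sub.ALU @i12  | tail

CYCLES = 10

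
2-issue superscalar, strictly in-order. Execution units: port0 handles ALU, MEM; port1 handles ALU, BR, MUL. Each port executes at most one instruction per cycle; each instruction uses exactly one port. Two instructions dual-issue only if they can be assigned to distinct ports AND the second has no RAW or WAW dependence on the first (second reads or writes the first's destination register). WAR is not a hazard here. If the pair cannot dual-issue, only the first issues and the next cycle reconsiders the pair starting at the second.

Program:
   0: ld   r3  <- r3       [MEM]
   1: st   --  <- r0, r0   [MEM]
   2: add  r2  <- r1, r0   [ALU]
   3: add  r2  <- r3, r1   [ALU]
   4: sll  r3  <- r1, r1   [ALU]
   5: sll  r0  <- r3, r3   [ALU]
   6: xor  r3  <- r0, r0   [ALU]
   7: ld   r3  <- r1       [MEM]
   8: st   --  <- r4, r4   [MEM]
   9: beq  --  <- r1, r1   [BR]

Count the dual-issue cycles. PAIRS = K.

#0 head=0: ld.MEM i0 no-port MEM/MEM
#1 head=1: st.MEM;add.ALU i1+i2 2-wide
#2 head=3: add.ALU;sll.ALU i3+i4 2-wide
#3 head=5: sll.ALU i5 RAW r0
#4 head=6: xor.ALU i6 WAW r3
#5 head=7: ld.MEM i7 no-port MEM/MEM
#6 head=8: st.MEM;beq.BR i8+i9 2-wide

PAIRS = 3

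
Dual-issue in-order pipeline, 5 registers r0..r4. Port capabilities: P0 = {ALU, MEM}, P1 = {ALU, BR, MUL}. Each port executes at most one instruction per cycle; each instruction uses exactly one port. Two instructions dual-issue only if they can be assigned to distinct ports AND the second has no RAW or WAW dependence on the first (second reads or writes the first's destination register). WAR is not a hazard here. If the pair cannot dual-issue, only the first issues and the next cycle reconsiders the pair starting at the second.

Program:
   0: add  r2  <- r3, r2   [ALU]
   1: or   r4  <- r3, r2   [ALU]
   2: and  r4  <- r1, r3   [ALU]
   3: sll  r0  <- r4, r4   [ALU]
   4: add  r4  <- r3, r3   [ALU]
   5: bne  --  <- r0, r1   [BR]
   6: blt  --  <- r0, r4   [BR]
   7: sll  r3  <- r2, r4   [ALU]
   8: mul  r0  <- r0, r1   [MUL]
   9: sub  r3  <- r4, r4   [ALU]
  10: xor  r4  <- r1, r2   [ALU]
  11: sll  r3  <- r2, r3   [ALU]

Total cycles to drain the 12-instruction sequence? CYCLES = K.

CYCLES = 8

  cy0 -> i0 (add) RAW r2
  cy1 -> i1 (or) WAW r4
  cy2 -> i2 (and) RAW r4
  cy3 -> i3+i4 (sll;add) dual
  cy4 -> i5 (bne) no-port BR/BR
  cy5 -> i6+i7 (blt;sll) dual
  cy6 -> i8+i9 (mul;sub) dual
  cy7 -> i10+i11 (xor;sll) dual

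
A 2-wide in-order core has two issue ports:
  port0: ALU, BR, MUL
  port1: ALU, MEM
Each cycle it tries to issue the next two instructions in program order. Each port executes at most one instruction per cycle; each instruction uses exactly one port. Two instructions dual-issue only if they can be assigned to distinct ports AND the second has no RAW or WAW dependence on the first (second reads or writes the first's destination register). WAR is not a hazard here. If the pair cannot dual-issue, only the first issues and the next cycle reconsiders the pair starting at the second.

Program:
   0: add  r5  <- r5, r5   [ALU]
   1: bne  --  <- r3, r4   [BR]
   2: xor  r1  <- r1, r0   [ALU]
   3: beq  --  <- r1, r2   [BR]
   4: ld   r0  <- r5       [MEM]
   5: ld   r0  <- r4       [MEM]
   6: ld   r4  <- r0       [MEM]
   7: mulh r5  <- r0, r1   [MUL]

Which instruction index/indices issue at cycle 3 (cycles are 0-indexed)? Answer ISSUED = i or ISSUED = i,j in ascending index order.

ISSUED = 5

c0: i0+i1 add.ALU+bne.BR  2-wide
c1: i2 xor.ALU  RAW r1
c2: i3+i4 beq.BR+ld.MEM  2-wide
c3: i5 ld.MEM  no-port MEM/MEM
c4: i6+i7 ld.MEM+mulh.MUL  2-wide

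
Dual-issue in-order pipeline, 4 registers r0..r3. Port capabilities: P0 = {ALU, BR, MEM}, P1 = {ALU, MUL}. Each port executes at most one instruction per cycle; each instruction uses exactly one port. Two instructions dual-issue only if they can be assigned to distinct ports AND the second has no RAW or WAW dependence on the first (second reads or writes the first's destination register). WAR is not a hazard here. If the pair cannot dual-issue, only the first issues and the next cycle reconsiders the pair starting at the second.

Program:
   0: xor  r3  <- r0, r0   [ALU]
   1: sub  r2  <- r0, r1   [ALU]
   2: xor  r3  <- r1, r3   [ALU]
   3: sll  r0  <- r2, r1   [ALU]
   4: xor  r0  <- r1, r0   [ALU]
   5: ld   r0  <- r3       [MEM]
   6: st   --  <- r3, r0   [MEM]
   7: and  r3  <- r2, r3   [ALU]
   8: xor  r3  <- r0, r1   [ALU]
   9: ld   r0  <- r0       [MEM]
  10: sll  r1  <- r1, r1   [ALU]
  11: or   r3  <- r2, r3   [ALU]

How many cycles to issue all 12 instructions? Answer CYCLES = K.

[0] i0/i1  xor.ALU/sub.ALU  -- pair
[1] i2/i3  xor.ALU/sll.ALU  -- pair
[2] i4  xor.ALU  -- WAW r0
[3] i5  ld.MEM  -- no-port MEM/MEM
[4] i6/i7  st.MEM/and.ALU  -- pair
[5] i8/i9  xor.ALU/ld.MEM  -- pair
[6] i10/i11  sll.ALU/or.ALU  -- pair

CYCLES = 7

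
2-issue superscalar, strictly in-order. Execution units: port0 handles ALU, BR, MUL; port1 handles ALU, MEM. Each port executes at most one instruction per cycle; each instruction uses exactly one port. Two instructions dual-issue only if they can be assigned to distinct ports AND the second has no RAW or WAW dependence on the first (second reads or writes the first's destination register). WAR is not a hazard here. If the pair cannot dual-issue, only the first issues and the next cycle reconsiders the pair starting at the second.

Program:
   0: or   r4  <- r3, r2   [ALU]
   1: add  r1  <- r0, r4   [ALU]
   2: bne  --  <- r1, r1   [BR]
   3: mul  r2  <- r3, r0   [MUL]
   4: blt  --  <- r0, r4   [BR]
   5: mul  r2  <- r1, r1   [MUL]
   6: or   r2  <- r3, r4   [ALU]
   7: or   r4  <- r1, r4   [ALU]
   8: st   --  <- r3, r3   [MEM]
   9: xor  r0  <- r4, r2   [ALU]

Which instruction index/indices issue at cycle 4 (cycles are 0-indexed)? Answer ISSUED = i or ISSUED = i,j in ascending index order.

0. or.ALU @i0  | RAW r4
1. add.ALU @i1  | RAW r1
2. bne.BR @i2  | no-port BR/MUL
3. mul.MUL @i3  | no-port MUL/BR
4. blt.BR @i4  | no-port BR/MUL
5. mul.MUL @i5  | WAW r2
6. or.ALU or.ALU @i6+i7  | pair
7. st.MEM xor.ALU @i8+i9  | pair

ISSUED = 4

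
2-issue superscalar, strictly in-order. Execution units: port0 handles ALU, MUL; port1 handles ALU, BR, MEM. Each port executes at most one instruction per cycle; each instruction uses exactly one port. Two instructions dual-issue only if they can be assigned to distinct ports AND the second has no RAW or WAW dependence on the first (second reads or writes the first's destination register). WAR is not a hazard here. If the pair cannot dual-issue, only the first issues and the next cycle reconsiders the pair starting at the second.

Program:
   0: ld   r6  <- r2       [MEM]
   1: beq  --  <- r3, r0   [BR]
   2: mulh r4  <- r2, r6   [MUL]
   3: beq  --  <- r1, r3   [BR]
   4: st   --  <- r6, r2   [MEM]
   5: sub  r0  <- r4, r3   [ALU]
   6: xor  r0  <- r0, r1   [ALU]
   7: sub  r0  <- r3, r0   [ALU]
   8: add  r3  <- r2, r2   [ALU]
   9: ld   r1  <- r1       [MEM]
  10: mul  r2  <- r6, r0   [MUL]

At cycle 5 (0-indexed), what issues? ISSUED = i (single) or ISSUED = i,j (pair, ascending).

ISSUED = 7,8

c0: i0 ld.MEM  no-port MEM/BR
c1: i1&i2 beq.BR mulh.MUL  pair
c2: i3 beq.BR  no-port BR/MEM
c3: i4&i5 st.MEM sub.ALU  pair
c4: i6 xor.ALU  RAW+WAW r0
c5: i7&i8 sub.ALU add.ALU  pair
c6: i9&i10 ld.MEM mul.MUL  pair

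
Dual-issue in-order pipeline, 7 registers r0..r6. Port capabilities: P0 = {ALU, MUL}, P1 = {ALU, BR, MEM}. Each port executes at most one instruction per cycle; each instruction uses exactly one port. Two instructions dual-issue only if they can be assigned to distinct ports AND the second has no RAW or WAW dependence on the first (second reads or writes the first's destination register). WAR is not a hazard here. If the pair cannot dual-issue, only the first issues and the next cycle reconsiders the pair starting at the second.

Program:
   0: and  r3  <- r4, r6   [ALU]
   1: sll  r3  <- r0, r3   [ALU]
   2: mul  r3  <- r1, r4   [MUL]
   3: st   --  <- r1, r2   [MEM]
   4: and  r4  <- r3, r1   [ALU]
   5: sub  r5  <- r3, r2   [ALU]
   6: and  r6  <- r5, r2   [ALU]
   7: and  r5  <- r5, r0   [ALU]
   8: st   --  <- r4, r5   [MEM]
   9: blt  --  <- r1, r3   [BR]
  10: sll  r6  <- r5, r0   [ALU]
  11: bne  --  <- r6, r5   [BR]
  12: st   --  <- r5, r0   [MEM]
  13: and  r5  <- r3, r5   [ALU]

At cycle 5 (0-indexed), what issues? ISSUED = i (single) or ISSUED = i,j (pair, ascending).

ISSUED = 8

0. and @i0  | RAW+WAW r3
1. sll @i1  | WAW r3
2. mul/st @i2/i3  | pair
3. and/sub @i4/i5  | pair
4. and/and @i6/i7  | pair
5. st @i8  | no-port MEM/BR
6. blt/sll @i9/i10  | pair
7. bne @i11  | no-port BR/MEM
8. st/and @i12/i13  | pair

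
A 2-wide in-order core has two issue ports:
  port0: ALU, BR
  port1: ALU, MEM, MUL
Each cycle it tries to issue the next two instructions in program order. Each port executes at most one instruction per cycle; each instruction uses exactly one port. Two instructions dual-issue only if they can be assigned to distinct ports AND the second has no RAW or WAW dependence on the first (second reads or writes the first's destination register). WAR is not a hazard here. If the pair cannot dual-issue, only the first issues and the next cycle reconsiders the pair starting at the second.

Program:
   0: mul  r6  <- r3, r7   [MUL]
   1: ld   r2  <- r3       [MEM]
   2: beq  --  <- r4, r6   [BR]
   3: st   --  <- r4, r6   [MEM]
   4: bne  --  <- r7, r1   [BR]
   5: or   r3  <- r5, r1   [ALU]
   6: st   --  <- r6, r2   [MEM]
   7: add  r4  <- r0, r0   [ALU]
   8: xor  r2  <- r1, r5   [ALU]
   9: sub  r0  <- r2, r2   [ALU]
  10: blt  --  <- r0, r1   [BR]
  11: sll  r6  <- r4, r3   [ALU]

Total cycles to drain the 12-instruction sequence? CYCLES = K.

c0: i0 mul  no-port MUL/MEM
c1: i1+i2 ld;beq  pair
c2: i3+i4 st;bne  pair
c3: i5+i6 or;st  pair
c4: i7+i8 add;xor  pair
c5: i9 sub  RAW r0
c6: i10+i11 blt;sll  pair

CYCLES = 7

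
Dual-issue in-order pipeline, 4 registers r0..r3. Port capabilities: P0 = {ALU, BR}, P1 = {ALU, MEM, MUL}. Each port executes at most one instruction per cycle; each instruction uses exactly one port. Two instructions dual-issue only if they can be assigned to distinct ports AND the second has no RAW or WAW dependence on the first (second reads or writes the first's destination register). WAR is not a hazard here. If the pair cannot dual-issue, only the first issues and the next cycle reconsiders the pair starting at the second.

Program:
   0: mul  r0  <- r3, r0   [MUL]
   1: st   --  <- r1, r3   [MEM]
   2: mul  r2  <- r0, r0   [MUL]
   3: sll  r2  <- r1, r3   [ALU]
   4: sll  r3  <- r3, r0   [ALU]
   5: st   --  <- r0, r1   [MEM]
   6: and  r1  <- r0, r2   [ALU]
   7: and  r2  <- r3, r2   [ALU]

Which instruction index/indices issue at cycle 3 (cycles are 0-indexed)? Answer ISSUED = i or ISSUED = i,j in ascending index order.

  cy0 -> i0 (mul.MUL) no-port MUL/MEM
  cy1 -> i1 (st.MEM) no-port MEM/MUL
  cy2 -> i2 (mul.MUL) WAW r2
  cy3 -> i3,i4 (sll.ALU;sll.ALU) dual
  cy4 -> i5,i6 (st.MEM;and.ALU) dual
  cy5 -> i7 (and.ALU) tail

ISSUED = 3,4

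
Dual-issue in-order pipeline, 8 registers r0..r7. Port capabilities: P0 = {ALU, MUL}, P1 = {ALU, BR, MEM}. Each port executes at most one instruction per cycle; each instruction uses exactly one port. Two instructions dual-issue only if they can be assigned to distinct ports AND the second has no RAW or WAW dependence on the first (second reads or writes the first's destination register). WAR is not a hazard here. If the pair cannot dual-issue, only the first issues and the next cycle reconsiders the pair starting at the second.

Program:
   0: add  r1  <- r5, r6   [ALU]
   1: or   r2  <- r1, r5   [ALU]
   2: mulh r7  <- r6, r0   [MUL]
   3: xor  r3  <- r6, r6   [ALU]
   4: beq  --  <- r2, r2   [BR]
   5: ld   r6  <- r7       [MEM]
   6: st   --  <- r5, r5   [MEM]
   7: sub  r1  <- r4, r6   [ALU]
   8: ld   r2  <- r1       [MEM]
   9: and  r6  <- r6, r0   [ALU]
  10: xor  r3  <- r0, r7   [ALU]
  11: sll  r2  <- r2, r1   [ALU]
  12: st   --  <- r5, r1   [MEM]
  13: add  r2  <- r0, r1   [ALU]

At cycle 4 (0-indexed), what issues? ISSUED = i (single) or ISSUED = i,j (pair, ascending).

0. add.ALU @i0  | RAW r1
1. or.ALU+mulh.MUL @i1+i2  | dual
2. xor.ALU+beq.BR @i3+i4  | dual
3. ld.MEM @i5  | no-port MEM/MEM
4. st.MEM+sub.ALU @i6+i7  | dual
5. ld.MEM+and.ALU @i8+i9  | dual
6. xor.ALU+sll.ALU @i10+i11  | dual
7. st.MEM+add.ALU @i12+i13  | dual

ISSUED = 6,7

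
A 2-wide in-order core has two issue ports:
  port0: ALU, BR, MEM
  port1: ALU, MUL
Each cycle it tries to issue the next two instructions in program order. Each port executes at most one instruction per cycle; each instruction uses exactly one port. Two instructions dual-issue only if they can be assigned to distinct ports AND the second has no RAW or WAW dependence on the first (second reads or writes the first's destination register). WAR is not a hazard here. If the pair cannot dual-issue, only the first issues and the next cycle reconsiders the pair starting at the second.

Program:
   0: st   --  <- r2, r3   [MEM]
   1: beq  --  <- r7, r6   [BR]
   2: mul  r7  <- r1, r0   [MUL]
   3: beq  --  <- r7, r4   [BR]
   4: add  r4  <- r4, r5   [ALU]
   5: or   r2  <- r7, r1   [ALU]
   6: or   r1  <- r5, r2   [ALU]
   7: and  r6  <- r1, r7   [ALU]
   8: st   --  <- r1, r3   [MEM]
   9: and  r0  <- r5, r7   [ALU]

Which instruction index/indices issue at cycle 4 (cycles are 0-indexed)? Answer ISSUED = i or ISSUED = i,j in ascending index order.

ISSUED = 6

t=0 i0:st ; no-port MEM/BR
t=1 i1+i2:beq mul ; dual
t=2 i3+i4:beq add ; dual
t=3 i5:or ; RAW r2
t=4 i6:or ; RAW r1
t=5 i7+i8:and st ; dual
t=6 i9:and ; tail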